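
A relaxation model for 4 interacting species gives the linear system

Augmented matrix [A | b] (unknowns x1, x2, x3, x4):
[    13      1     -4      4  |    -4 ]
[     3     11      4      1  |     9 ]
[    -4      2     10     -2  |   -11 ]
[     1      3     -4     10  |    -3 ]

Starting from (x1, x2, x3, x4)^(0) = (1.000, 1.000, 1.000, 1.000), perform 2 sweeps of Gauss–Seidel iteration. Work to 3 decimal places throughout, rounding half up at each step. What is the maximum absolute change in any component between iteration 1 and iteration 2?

0.963

Iteration 1:
  x1 = (-4 - (1)·1.000 - (-4)·1.000 - (4)·1.000) / (13) = -0.385
  x2 = (9 - (3)·-0.385 - (4)·1.000 - (1)·1.000) / (11) = 0.469
  x3 = (-11 - (-4)·-0.385 - (2)·0.469 - (-2)·1.000) / (10) = -1.148
  x4 = (-3 - (1)·-0.385 - (3)·0.469 - (-4)·-1.148) / (10) = -0.861
Iteration 2:
  x1 = (-4 - (1)·0.469 - (-4)·-1.148 - (4)·-0.861) / (13) = -0.432
  x2 = (9 - (3)·-0.432 - (4)·-1.148 - (1)·-0.861) / (11) = 1.432
  x3 = (-11 - (-4)·-0.432 - (2)·1.432 - (-2)·-0.861) / (10) = -1.731
  x4 = (-3 - (1)·-0.432 - (3)·1.432 - (-4)·-1.731) / (10) = -1.379
Change: (-0.047, 0.963, -0.583, -0.518) → max |·| = 0.963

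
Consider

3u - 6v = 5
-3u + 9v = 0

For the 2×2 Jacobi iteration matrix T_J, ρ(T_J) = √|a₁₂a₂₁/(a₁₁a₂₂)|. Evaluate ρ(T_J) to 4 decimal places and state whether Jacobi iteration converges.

0.8165

a₁₂a₂₁/(a₁₁a₂₂) = (-6)·(-3) / ((3)·(9)) = 0.666667
ρ = √|0.666667| = √0.666667 = 0.8165
ρ < 1, so Jacobi converges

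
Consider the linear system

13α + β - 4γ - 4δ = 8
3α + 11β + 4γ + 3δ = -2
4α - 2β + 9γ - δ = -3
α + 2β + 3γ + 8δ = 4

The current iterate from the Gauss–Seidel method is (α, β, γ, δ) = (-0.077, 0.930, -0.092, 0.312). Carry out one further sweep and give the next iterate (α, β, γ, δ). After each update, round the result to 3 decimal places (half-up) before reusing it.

One sweep:
  α = (8 - (1)·0.930 - (-4)·-0.092 - (-4)·0.312) / (13) = 0.612
  β = (-2 - (3)·0.612 - (4)·-0.092 - (3)·0.312) / (11) = -0.400
  γ = (-3 - (4)·0.612 - (-2)·-0.400 - (-1)·0.312) / (9) = -0.660
  δ = (4 - (1)·0.612 - (2)·-0.400 - (3)·-0.660) / (8) = 0.771

(0.612, -0.400, -0.660, 0.771)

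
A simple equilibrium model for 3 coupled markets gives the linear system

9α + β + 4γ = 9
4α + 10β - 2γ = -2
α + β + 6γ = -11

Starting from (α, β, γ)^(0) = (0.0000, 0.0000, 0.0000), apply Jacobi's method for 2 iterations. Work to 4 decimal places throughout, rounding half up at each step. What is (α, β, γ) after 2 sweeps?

Iteration 1:
  α = (9 - (1)·0.0000 - (4)·0.0000) / (9) = 1.0000
  β = (-2 - (4)·0.0000 - (-2)·0.0000) / (10) = -0.2000
  γ = (-11 - (1)·0.0000 - (1)·0.0000) / (6) = -1.8333
Iteration 2:
  α = (9 - (1)·-0.2000 - (4)·-1.8333) / (9) = 1.8370
  β = (-2 - (4)·1.0000 - (-2)·-1.8333) / (10) = -0.9667
  γ = (-11 - (1)·1.0000 - (1)·-0.2000) / (6) = -1.9667

(1.8370, -0.9667, -1.9667)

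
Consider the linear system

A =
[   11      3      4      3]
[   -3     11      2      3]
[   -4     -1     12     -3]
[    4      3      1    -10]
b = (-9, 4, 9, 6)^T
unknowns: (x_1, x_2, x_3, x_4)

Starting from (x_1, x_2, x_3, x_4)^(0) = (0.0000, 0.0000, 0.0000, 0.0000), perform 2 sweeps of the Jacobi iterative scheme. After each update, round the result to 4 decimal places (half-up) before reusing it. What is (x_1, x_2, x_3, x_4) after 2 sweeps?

Iteration 1:
  x_1 = (-9 - (3)·0.0000 - (4)·0.0000 - (3)·0.0000) / (11) = -0.8182
  x_2 = (4 - (-3)·0.0000 - (2)·0.0000 - (3)·0.0000) / (11) = 0.3636
  x_3 = (9 - (-4)·0.0000 - (-1)·0.0000 - (-3)·0.0000) / (12) = 0.7500
  x_4 = (6 - (4)·0.0000 - (3)·0.0000 - (1)·0.0000) / (-10) = -0.6000
Iteration 2:
  x_1 = (-9 - (3)·0.3636 - (4)·0.7500 - (3)·-0.6000) / (11) = -1.0264
  x_2 = (4 - (-3)·-0.8182 - (2)·0.7500 - (3)·-0.6000) / (11) = 0.1678
  x_3 = (9 - (-4)·-0.8182 - (-1)·0.3636 - (-3)·-0.6000) / (12) = 0.3576
  x_4 = (6 - (4)·-0.8182 - (3)·0.3636 - (1)·0.7500) / (-10) = -0.7432

(-1.0264, 0.1678, 0.3576, -0.7432)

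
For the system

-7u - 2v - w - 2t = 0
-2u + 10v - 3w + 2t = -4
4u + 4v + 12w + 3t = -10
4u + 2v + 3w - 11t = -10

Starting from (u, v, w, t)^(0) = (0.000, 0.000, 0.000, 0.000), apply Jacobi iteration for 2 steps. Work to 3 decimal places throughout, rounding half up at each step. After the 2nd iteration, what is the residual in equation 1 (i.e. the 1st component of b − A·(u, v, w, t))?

-1.555

Iteration 1:
  u = (0 - (-2)·0.000 - (-1)·0.000 - (-2)·0.000) / (-7) = 0.000
  v = (-4 - (-2)·0.000 - (-3)·0.000 - (2)·0.000) / (10) = -0.400
  w = (-10 - (4)·0.000 - (4)·0.000 - (3)·0.000) / (12) = -0.833
  t = (-10 - (4)·0.000 - (2)·0.000 - (3)·0.000) / (-11) = 0.909
Iteration 2:
  u = (0 - (-2)·-0.400 - (-1)·-0.833 - (-2)·0.909) / (-7) = -0.026
  v = (-4 - (-2)·0.000 - (-3)·-0.833 - (2)·0.909) / (10) = -0.832
  w = (-10 - (4)·0.000 - (4)·-0.400 - (3)·0.909) / (12) = -0.927
  t = (-10 - (4)·0.000 - (2)·-0.400 - (3)·-0.833) / (-11) = 0.609
Residual b − A·x = (-1.555, 0.269, 2.729, 1.248)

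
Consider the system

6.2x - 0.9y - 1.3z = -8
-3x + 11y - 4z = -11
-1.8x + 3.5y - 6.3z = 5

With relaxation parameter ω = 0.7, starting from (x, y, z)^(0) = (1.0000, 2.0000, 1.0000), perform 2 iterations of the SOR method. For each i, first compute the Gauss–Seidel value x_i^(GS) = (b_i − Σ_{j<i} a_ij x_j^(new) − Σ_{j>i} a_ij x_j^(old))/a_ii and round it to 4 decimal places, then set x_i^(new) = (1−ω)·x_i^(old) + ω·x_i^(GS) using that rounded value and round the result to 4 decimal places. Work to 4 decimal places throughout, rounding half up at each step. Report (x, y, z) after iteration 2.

(-0.9924, -0.8992, -0.7559)

Iteration 1:
  x: GS value = (-8 - (-0.9)·2.0000 - (-1.3)·1.0000) / (6.2) = -0.7903;  x ← (1−ω)·1.0000 + ω·-0.7903 = -0.2532
  y: GS value = (-11 - (-3)·-0.2532 - (-4)·1.0000) / (11) = -0.7054;  y ← (1−ω)·2.0000 + ω·-0.7054 = 0.1062
  z: GS value = (5 - (-1.8)·-0.2532 - (3.5)·0.1062) / (-6.3) = -0.6623;  z ← (1−ω)·1.0000 + ω·-0.6623 = -0.1636
Iteration 2:
  x: GS value = (-8 - (-0.9)·0.1062 - (-1.3)·-0.1636) / (6.2) = -1.3092;  x ← (1−ω)·-0.2532 + ω·-1.3092 = -0.9924
  y: GS value = (-11 - (-3)·-0.9924 - (-4)·-0.1636) / (11) = -1.3301;  y ← (1−ω)·0.1062 + ω·-1.3301 = -0.8992
  z: GS value = (5 - (-1.8)·-0.9924 - (3.5)·-0.8992) / (-6.3) = -1.0097;  z ← (1−ω)·-0.1636 + ω·-1.0097 = -0.7559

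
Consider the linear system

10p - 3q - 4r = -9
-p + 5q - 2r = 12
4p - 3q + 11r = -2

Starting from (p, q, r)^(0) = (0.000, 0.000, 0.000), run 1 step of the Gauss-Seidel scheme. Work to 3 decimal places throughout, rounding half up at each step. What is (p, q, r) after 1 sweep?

(-0.900, 2.220, 0.751)

Iteration 1:
  p = (-9 - (-3)·0.000 - (-4)·0.000) / (10) = -0.900
  q = (12 - (-1)·-0.900 - (-2)·0.000) / (5) = 2.220
  r = (-2 - (4)·-0.900 - (-3)·2.220) / (11) = 0.751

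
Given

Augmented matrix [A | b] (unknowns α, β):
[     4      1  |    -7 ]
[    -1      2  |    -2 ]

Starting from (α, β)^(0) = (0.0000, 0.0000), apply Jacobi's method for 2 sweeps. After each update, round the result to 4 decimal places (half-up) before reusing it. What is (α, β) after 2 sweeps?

(-1.5000, -1.8750)

Iteration 1:
  α = (-7 - (1)·0.0000) / (4) = -1.7500
  β = (-2 - (-1)·0.0000) / (2) = -1.0000
Iteration 2:
  α = (-7 - (1)·-1.0000) / (4) = -1.5000
  β = (-2 - (-1)·-1.7500) / (2) = -1.8750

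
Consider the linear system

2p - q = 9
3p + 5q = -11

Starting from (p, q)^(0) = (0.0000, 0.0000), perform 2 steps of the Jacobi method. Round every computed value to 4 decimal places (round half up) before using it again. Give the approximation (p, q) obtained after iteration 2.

(3.4000, -4.9000)

Iteration 1:
  p = (9 - (-1)·0.0000) / (2) = 4.5000
  q = (-11 - (3)·0.0000) / (5) = -2.2000
Iteration 2:
  p = (9 - (-1)·-2.2000) / (2) = 3.4000
  q = (-11 - (3)·4.5000) / (5) = -4.9000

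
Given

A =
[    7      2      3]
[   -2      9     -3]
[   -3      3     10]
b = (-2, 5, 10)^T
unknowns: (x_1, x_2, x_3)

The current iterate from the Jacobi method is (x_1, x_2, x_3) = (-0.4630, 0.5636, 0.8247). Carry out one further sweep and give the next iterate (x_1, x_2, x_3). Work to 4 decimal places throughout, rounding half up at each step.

One sweep:
  x_1 = (-2 - (2)·0.5636 - (3)·0.8247) / (7) = -0.8002
  x_2 = (5 - (-2)·-0.4630 - (-3)·0.8247) / (9) = 0.7276
  x_3 = (10 - (-3)·-0.4630 - (3)·0.5636) / (10) = 0.6920

(-0.8002, 0.7276, 0.6920)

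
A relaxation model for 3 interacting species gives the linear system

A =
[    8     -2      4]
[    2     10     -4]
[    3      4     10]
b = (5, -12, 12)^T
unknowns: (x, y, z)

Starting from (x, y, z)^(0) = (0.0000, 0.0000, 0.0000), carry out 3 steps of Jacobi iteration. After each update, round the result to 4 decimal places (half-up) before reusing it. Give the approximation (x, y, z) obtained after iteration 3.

Iteration 1:
  x = (5 - (-2)·0.0000 - (4)·0.0000) / (8) = 0.6250
  y = (-12 - (2)·0.0000 - (-4)·0.0000) / (10) = -1.2000
  z = (12 - (3)·0.0000 - (4)·0.0000) / (10) = 1.2000
Iteration 2:
  x = (5 - (-2)·-1.2000 - (4)·1.2000) / (8) = -0.2750
  y = (-12 - (2)·0.6250 - (-4)·1.2000) / (10) = -0.8450
  z = (12 - (3)·0.6250 - (4)·-1.2000) / (10) = 1.4925
Iteration 3:
  x = (5 - (-2)·-0.8450 - (4)·1.4925) / (8) = -0.3325
  y = (-12 - (2)·-0.2750 - (-4)·1.4925) / (10) = -0.5480
  z = (12 - (3)·-0.2750 - (4)·-0.8450) / (10) = 1.6205

(-0.3325, -0.5480, 1.6205)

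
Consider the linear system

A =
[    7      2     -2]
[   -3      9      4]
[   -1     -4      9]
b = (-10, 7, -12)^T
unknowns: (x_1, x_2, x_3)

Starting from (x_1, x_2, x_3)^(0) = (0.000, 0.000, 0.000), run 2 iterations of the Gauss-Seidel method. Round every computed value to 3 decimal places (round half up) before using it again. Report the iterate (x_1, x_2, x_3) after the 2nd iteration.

Iteration 1:
  x_1 = (-10 - (2)·0.000 - (-2)·0.000) / (7) = -1.429
  x_2 = (7 - (-3)·-1.429 - (4)·0.000) / (9) = 0.301
  x_3 = (-12 - (-1)·-1.429 - (-4)·0.301) / (9) = -1.358
Iteration 2:
  x_1 = (-10 - (2)·0.301 - (-2)·-1.358) / (7) = -1.903
  x_2 = (7 - (-3)·-1.903 - (4)·-1.358) / (9) = 0.747
  x_3 = (-12 - (-1)·-1.903 - (-4)·0.747) / (9) = -1.213

(-1.903, 0.747, -1.213)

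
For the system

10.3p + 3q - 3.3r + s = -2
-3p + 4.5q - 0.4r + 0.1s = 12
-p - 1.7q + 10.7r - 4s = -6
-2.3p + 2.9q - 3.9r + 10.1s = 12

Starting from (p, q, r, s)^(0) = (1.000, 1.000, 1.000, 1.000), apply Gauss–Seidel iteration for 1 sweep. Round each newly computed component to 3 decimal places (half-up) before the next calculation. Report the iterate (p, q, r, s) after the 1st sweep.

(-0.262, 2.559, 0.195, 0.469)

Iteration 1:
  p = (-2 - (3)·1.000 - (-3.3)·1.000 - (1)·1.000) / (10.3) = -0.262
  q = (12 - (-3)·-0.262 - (-0.4)·1.000 - (0.1)·1.000) / (4.5) = 2.559
  r = (-6 - (-1)·-0.262 - (-1.7)·2.559 - (-4)·1.000) / (10.7) = 0.195
  s = (12 - (-2.3)·-0.262 - (2.9)·2.559 - (-3.9)·0.195) / (10.1) = 0.469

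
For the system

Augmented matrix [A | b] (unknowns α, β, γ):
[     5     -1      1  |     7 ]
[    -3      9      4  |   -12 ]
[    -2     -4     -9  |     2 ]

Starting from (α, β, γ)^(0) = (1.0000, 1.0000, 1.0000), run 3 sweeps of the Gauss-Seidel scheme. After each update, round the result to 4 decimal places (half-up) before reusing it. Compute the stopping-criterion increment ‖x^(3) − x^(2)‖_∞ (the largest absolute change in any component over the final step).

0.0838

Iteration 1:
  α = (7 - (-1)·1.0000 - (1)·1.0000) / (5) = 1.4000
  β = (-12 - (-3)·1.4000 - (4)·1.0000) / (9) = -1.3111
  γ = (2 - (-2)·1.4000 - (-4)·-1.3111) / (-9) = 0.0494
Iteration 2:
  α = (7 - (-1)·-1.3111 - (1)·0.0494) / (5) = 1.1279
  β = (-12 - (-3)·1.1279 - (4)·0.0494) / (9) = -0.9793
  γ = (2 - (-2)·1.1279 - (-4)·-0.9793) / (-9) = -0.0376
Iteration 3:
  α = (7 - (-1)·-0.9793 - (1)·-0.0376) / (5) = 1.2117
  β = (-12 - (-3)·1.2117 - (4)·-0.0376) / (9) = -0.9127
  γ = (2 - (-2)·1.2117 - (-4)·-0.9127) / (-9) = -0.0858
Change: (0.0838, 0.0666, -0.0482) → max |·| = 0.0838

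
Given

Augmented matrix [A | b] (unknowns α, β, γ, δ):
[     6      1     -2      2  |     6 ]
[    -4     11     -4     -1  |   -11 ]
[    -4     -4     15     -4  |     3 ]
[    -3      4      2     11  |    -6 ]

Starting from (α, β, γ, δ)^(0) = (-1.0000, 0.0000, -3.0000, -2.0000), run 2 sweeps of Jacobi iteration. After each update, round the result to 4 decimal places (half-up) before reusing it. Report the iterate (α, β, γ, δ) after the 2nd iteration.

(1.3303, -1.0005, -0.3980, 0.7042)

Iteration 1:
  α = (6 - (1)·0.0000 - (-2)·-3.0000 - (2)·-2.0000) / (6) = 0.6667
  β = (-11 - (-4)·-1.0000 - (-4)·-3.0000 - (-1)·-2.0000) / (11) = -2.6364
  γ = (3 - (-4)·-1.0000 - (-4)·0.0000 - (-4)·-2.0000) / (15) = -0.6000
  δ = (-6 - (-3)·-1.0000 - (4)·0.0000 - (2)·-3.0000) / (11) = -0.2727
Iteration 2:
  α = (6 - (1)·-2.6364 - (-2)·-0.6000 - (2)·-0.2727) / (6) = 1.3303
  β = (-11 - (-4)·0.6667 - (-4)·-0.6000 - (-1)·-0.2727) / (11) = -1.0005
  γ = (3 - (-4)·0.6667 - (-4)·-2.6364 - (-4)·-0.2727) / (15) = -0.3980
  δ = (-6 - (-3)·0.6667 - (4)·-2.6364 - (2)·-0.6000) / (11) = 0.7042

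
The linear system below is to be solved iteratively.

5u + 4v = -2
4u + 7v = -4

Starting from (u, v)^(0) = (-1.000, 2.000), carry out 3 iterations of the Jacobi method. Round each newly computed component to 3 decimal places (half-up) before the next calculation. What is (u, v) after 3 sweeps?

(-0.857, -0.343)

Iteration 1:
  u = (-2 - (4)·2.000) / (5) = -2.000
  v = (-4 - (4)·-1.000) / (7) = 0.000
Iteration 2:
  u = (-2 - (4)·0.000) / (5) = -0.400
  v = (-4 - (4)·-2.000) / (7) = 0.571
Iteration 3:
  u = (-2 - (4)·0.571) / (5) = -0.857
  v = (-4 - (4)·-0.400) / (7) = -0.343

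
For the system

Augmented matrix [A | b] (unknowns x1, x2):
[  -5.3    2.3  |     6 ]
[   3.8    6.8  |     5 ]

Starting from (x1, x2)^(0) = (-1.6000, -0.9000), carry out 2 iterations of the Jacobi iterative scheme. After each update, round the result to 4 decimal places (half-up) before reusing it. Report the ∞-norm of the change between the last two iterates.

1.0976

Iteration 1:
  x1 = (6 - (2.3)·-0.9000) / (-5.3) = -1.5226
  x2 = (5 - (3.8)·-1.6000) / (6.8) = 1.6294
Iteration 2:
  x1 = (6 - (2.3)·1.6294) / (-5.3) = -0.4250
  x2 = (5 - (3.8)·-1.5226) / (6.8) = 1.5862
Change: (1.0976, -0.0432) → max |·| = 1.0976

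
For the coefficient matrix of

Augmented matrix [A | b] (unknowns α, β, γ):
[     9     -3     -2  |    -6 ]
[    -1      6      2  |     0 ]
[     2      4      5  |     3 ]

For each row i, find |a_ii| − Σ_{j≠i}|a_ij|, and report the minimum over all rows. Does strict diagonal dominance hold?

-1

row 1: |9| − (3+2) = 4
row 2: |6| − (1+2) = 3
row 3: |5| − (2+4) = -1
minimum over rows = -1 → not strictly diagonally dominant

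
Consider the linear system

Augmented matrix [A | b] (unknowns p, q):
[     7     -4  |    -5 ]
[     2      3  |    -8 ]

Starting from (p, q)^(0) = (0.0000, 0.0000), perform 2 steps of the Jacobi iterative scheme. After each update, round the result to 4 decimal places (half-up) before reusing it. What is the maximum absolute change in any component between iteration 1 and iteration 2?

1.5238

Iteration 1:
  p = (-5 - (-4)·0.0000) / (7) = -0.7143
  q = (-8 - (2)·0.0000) / (3) = -2.6667
Iteration 2:
  p = (-5 - (-4)·-2.6667) / (7) = -2.2381
  q = (-8 - (2)·-0.7143) / (3) = -2.1905
Change: (-1.5238, 0.4762) → max |·| = 1.5238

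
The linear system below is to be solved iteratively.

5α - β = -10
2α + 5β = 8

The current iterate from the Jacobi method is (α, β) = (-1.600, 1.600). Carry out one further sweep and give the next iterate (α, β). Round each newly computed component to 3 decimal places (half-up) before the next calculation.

One sweep:
  α = (-10 - (-1)·1.600) / (5) = -1.680
  β = (8 - (2)·-1.600) / (5) = 2.240

(-1.680, 2.240)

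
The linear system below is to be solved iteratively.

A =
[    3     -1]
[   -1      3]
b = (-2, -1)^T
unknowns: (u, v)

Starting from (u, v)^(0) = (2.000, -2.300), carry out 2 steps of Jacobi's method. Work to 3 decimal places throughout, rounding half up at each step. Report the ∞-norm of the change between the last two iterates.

1.144

Iteration 1:
  u = (-2 - (-1)·-2.300) / (3) = -1.433
  v = (-1 - (-1)·2.000) / (3) = 0.333
Iteration 2:
  u = (-2 - (-1)·0.333) / (3) = -0.556
  v = (-1 - (-1)·-1.433) / (3) = -0.811
Change: (0.877, -1.144) → max |·| = 1.144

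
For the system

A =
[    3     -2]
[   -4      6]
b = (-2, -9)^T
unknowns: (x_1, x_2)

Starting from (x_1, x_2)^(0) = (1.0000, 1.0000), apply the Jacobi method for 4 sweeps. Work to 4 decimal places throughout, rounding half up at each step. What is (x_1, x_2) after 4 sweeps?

Iteration 1:
  x_1 = (-2 - (-2)·1.0000) / (3) = 0.0000
  x_2 = (-9 - (-4)·1.0000) / (6) = -0.8333
Iteration 2:
  x_1 = (-2 - (-2)·-0.8333) / (3) = -1.2222
  x_2 = (-9 - (-4)·0.0000) / (6) = -1.5000
Iteration 3:
  x_1 = (-2 - (-2)·-1.5000) / (3) = -1.6667
  x_2 = (-9 - (-4)·-1.2222) / (6) = -2.3148
Iteration 4:
  x_1 = (-2 - (-2)·-2.3148) / (3) = -2.2099
  x_2 = (-9 - (-4)·-1.6667) / (6) = -2.6111

(-2.2099, -2.6111)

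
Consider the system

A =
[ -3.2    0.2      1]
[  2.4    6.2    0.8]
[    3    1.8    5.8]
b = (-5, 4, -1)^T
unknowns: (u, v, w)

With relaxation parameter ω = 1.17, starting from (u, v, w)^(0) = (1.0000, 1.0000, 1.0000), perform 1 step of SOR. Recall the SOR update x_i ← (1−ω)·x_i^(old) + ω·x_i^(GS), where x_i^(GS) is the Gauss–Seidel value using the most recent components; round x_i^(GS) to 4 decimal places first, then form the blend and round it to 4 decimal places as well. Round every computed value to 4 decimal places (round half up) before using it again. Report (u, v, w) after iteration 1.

Iteration 1:
  u: GS value = (-5 - (0.2)·1.0000 - (1)·1.0000) / (-3.2) = 1.9375;  u ← (1−ω)·1.0000 + ω·1.9375 = 2.0969
  v: GS value = (4 - (2.4)·2.0969 - (0.8)·1.0000) / (6.2) = -0.2956;  v ← (1−ω)·1.0000 + ω·-0.2956 = -0.5159
  w: GS value = (-1 - (3)·2.0969 - (1.8)·-0.5159) / (5.8) = -1.0969;  w ← (1−ω)·1.0000 + ω·-1.0969 = -1.4534

(2.0969, -0.5159, -1.4534)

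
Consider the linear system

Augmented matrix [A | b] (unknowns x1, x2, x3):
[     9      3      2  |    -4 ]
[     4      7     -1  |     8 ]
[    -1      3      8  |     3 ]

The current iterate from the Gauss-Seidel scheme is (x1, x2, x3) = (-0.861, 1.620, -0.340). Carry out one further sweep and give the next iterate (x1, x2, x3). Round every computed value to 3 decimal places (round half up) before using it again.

One sweep:
  x1 = (-4 - (3)·1.620 - (2)·-0.340) / (9) = -0.909
  x2 = (8 - (4)·-0.909 - (-1)·-0.340) / (7) = 1.614
  x3 = (3 - (-1)·-0.909 - (3)·1.614) / (8) = -0.344

(-0.909, 1.614, -0.344)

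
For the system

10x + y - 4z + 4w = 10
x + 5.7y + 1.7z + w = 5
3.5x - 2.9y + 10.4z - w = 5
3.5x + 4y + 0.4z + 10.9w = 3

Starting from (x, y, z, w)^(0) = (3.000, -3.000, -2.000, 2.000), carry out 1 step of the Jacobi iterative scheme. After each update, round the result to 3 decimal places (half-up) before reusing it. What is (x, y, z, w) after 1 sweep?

Iteration 1:
  x = (10 - (1)·-3.000 - (-4)·-2.000 - (4)·2.000) / (10) = -0.300
  y = (5 - (1)·3.000 - (1.7)·-2.000 - (1)·2.000) / (5.7) = 0.596
  z = (5 - (3.5)·3.000 - (-2.9)·-3.000 - (-1)·2.000) / (10.4) = -1.173
  w = (3 - (3.5)·3.000 - (4)·-3.000 - (0.4)·-2.000) / (10.9) = 0.486

(-0.300, 0.596, -1.173, 0.486)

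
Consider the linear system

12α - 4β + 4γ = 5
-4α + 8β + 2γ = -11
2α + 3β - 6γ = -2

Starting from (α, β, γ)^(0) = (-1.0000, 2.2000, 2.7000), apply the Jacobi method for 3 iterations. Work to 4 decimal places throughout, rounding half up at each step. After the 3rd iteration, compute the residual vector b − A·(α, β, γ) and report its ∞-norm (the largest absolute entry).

Iteration 1:
  α = (5 - (-4)·2.2000 - (4)·2.7000) / (12) = 0.2500
  β = (-11 - (-4)·-1.0000 - (2)·2.7000) / (8) = -2.5500
  γ = (-2 - (2)·-1.0000 - (3)·2.2000) / (-6) = 1.1000
Iteration 2:
  α = (5 - (-4)·-2.5500 - (4)·1.1000) / (12) = -0.8000
  β = (-11 - (-4)·0.2500 - (2)·1.1000) / (8) = -1.5250
  γ = (-2 - (2)·0.2500 - (3)·-2.5500) / (-6) = -0.8583
Iteration 3:
  α = (5 - (-4)·-1.5250 - (4)·-0.8583) / (12) = 0.1944
  β = (-11 - (-4)·-0.8000 - (2)·-0.8583) / (8) = -1.5604
  γ = (-2 - (2)·-0.8000 - (3)·-1.5250) / (-6) = -0.6958
Residual b − A·x = (-0.7912, 3.6524, -1.8824); ∞-norm = 3.6524

3.6524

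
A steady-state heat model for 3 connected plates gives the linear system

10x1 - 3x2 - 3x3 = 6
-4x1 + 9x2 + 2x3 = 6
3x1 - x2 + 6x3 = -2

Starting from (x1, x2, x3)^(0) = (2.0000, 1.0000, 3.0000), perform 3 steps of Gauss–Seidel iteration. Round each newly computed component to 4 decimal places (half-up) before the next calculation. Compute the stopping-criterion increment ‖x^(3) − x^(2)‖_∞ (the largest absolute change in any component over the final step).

0.3117

Iteration 1:
  x1 = (6 - (-3)·1.0000 - (-3)·3.0000) / (10) = 1.8000
  x2 = (6 - (-4)·1.8000 - (2)·3.0000) / (9) = 0.8000
  x3 = (-2 - (3)·1.8000 - (-1)·0.8000) / (6) = -1.1000
Iteration 2:
  x1 = (6 - (-3)·0.8000 - (-3)·-1.1000) / (10) = 0.5100
  x2 = (6 - (-4)·0.5100 - (2)·-1.1000) / (9) = 1.1378
  x3 = (-2 - (3)·0.5100 - (-1)·1.1378) / (6) = -0.3987
Iteration 3:
  x1 = (6 - (-3)·1.1378 - (-3)·-0.3987) / (10) = 0.8217
  x2 = (6 - (-4)·0.8217 - (2)·-0.3987) / (9) = 1.1205
  x3 = (-2 - (3)·0.8217 - (-1)·1.1205) / (6) = -0.5574
Change: (0.3117, -0.0173, -0.1587) → max |·| = 0.3117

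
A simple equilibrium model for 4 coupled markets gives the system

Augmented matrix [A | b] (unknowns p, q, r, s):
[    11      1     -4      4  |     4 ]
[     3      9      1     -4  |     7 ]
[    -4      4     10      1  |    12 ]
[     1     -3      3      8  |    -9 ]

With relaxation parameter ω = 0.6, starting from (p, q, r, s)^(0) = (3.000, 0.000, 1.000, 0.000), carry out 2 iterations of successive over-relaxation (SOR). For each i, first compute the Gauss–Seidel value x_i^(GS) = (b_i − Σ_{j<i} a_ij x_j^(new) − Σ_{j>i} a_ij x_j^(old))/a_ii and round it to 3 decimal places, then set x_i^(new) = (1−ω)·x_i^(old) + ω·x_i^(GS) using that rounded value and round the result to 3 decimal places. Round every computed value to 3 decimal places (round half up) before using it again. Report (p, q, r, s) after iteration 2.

(1.439, -0.190, 1.776, -1.672)

Iteration 1:
  p: GS value = (4 - (1)·0.000 - (-4)·1.000 - (4)·0.000) / (11) = 0.727;  p ← (1−ω)·3.000 + ω·0.727 = 1.636
  q: GS value = (7 - (3)·1.636 - (1)·1.000 - (-4)·0.000) / (9) = 0.121;  q ← (1−ω)·0.000 + ω·0.121 = 0.073
  r: GS value = (12 - (-4)·1.636 - (4)·0.073 - (1)·0.000) / (10) = 1.825;  r ← (1−ω)·1.000 + ω·1.825 = 1.495
  s: GS value = (-9 - (1)·1.636 - (-3)·0.073 - (3)·1.495) / (8) = -1.863;  s ← (1−ω)·0.000 + ω·-1.863 = -1.118
Iteration 2:
  p: GS value = (4 - (1)·0.073 - (-4)·1.495 - (4)·-1.118) / (11) = 1.307;  p ← (1−ω)·1.636 + ω·1.307 = 1.439
  q: GS value = (7 - (3)·1.439 - (1)·1.495 - (-4)·-1.118) / (9) = -0.365;  q ← (1−ω)·0.073 + ω·-0.365 = -0.190
  r: GS value = (12 - (-4)·1.439 - (4)·-0.190 - (1)·-1.118) / (10) = 1.963;  r ← (1−ω)·1.495 + ω·1.963 = 1.776
  s: GS value = (-9 - (1)·1.439 - (-3)·-0.190 - (3)·1.776) / (8) = -2.042;  s ← (1−ω)·-1.118 + ω·-2.042 = -1.672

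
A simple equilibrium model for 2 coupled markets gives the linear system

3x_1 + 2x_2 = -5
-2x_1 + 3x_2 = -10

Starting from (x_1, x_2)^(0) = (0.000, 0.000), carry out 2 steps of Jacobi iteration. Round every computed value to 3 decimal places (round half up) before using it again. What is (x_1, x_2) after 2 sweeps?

Iteration 1:
  x_1 = (-5 - (2)·0.000) / (3) = -1.667
  x_2 = (-10 - (-2)·0.000) / (3) = -3.333
Iteration 2:
  x_1 = (-5 - (2)·-3.333) / (3) = 0.555
  x_2 = (-10 - (-2)·-1.667) / (3) = -4.445

(0.555, -4.445)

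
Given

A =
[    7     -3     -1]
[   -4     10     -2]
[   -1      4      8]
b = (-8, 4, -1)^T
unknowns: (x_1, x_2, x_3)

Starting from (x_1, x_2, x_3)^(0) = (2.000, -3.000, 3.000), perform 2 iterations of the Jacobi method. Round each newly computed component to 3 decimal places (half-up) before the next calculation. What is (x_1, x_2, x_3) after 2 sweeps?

(-0.139, -0.075, -1.275)

Iteration 1:
  x_1 = (-8 - (-3)·-3.000 - (-1)·3.000) / (7) = -2.000
  x_2 = (4 - (-4)·2.000 - (-2)·3.000) / (10) = 1.800
  x_3 = (-1 - (-1)·2.000 - (4)·-3.000) / (8) = 1.625
Iteration 2:
  x_1 = (-8 - (-3)·1.800 - (-1)·1.625) / (7) = -0.139
  x_2 = (4 - (-4)·-2.000 - (-2)·1.625) / (10) = -0.075
  x_3 = (-1 - (-1)·-2.000 - (4)·1.800) / (8) = -1.275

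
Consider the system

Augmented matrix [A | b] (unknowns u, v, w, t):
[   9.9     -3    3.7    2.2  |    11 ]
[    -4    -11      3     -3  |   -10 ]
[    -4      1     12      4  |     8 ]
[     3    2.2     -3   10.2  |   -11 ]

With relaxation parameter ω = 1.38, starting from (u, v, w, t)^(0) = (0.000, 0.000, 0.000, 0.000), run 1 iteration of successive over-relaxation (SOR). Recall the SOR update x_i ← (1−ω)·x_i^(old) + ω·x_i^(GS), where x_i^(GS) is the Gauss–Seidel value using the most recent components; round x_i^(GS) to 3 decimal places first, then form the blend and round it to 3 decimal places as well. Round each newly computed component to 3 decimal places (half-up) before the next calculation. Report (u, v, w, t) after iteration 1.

(1.533, 0.486, 1.569, -1.619)

Iteration 1:
  u: GS value = (11 - (-3)·0.000 - (3.7)·0.000 - (2.2)·0.000) / (9.9) = 1.111;  u ← (1−ω)·0.000 + ω·1.111 = 1.533
  v: GS value = (-10 - (-4)·1.533 - (3)·0.000 - (-3)·0.000) / (-11) = 0.352;  v ← (1−ω)·0.000 + ω·0.352 = 0.486
  w: GS value = (8 - (-4)·1.533 - (1)·0.486 - (4)·0.000) / (12) = 1.137;  w ← (1−ω)·0.000 + ω·1.137 = 1.569
  t: GS value = (-11 - (3)·1.533 - (2.2)·0.486 - (-3)·1.569) / (10.2) = -1.173;  t ← (1−ω)·0.000 + ω·-1.173 = -1.619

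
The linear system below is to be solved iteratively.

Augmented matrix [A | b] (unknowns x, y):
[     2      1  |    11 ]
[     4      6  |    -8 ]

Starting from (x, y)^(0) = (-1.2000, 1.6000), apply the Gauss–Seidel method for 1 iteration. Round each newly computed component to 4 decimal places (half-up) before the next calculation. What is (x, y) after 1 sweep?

Iteration 1:
  x = (11 - (1)·1.6000) / (2) = 4.7000
  y = (-8 - (4)·4.7000) / (6) = -4.4667

(4.7000, -4.4667)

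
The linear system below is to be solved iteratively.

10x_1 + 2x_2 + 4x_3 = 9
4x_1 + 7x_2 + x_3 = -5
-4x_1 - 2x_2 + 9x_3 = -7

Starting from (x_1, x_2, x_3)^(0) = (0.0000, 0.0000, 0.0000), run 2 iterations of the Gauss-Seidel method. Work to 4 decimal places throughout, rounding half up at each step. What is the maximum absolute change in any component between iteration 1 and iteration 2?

Iteration 1:
  x_1 = (9 - (2)·0.0000 - (4)·0.0000) / (10) = 0.9000
  x_2 = (-5 - (4)·0.9000 - (1)·0.0000) / (7) = -1.2286
  x_3 = (-7 - (-4)·0.9000 - (-2)·-1.2286) / (9) = -0.6508
Iteration 2:
  x_1 = (9 - (2)·-1.2286 - (4)·-0.6508) / (10) = 1.4060
  x_2 = (-5 - (4)·1.4060 - (1)·-0.6508) / (7) = -1.4247
  x_3 = (-7 - (-4)·1.4060 - (-2)·-1.4247) / (9) = -0.4695
Change: (0.5060, -0.1961, 0.1813) → max |·| = 0.5060

0.5060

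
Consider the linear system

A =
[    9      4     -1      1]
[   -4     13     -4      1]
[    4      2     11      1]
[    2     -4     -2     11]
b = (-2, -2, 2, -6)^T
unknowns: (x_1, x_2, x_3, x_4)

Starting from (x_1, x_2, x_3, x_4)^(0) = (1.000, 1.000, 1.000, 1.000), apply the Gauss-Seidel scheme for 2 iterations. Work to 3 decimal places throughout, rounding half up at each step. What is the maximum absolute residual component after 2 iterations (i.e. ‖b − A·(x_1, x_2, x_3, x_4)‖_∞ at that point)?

0.366

Iteration 1:
  x_1 = (-2 - (4)·1.000 - (-1)·1.000 - (1)·1.000) / (9) = -0.667
  x_2 = (-2 - (-4)·-0.667 - (-4)·1.000 - (1)·1.000) / (13) = -0.128
  x_3 = (2 - (4)·-0.667 - (2)·-0.128 - (1)·1.000) / (11) = 0.357
  x_4 = (-6 - (2)·-0.667 - (-4)·-0.128 - (-2)·0.357) / (11) = -0.406
Iteration 2:
  x_1 = (-2 - (4)·-0.128 - (-1)·0.357 - (1)·-0.406) / (9) = -0.081
  x_2 = (-2 - (-4)·-0.081 - (-4)·0.357 - (1)·-0.406) / (13) = -0.038
  x_3 = (2 - (4)·-0.081 - (2)·-0.038 - (1)·-0.406) / (11) = 0.255
  x_4 = (-6 - (2)·-0.081 - (-4)·-0.038 - (-2)·0.255) / (11) = -0.498
Residual b − A·x = (-0.366, -0.312, 0.093, -0.002); ∞-norm = 0.366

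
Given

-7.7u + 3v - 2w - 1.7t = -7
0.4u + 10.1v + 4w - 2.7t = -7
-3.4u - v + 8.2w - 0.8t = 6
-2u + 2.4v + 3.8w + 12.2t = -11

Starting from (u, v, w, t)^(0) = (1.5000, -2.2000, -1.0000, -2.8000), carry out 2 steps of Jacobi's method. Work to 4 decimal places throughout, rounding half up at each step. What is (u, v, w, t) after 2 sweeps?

Iteration 1:
  u = (-7 - (3)·-2.2000 - (-2)·-1.0000 - (-1.7)·-2.8000) / (-7.7) = 0.9299
  v = (-7 - (0.4)·1.5000 - (4)·-1.0000 - (-2.7)·-2.8000) / (10.1) = -1.1050
  w = (6 - (-3.4)·1.5000 - (-1)·-2.2000 - (-0.8)·-2.8000) / (8.2) = 0.8122
  t = (-11 - (-2)·1.5000 - (2.4)·-2.2000 - (3.8)·-1.0000) / (12.2) = 0.0885
Iteration 2:
  u = (-7 - (3)·-1.1050 - (-2)·0.8122 - (-1.7)·0.0885) / (-7.7) = 0.2481
  v = (-7 - (0.4)·0.9299 - (4)·0.8122 - (-2.7)·0.0885) / (10.1) = -1.0279
  w = (6 - (-3.4)·0.9299 - (-1)·-1.1050 - (-0.8)·0.0885) / (8.2) = 0.9912
  t = (-11 - (-2)·0.9299 - (2.4)·-1.1050 - (3.8)·0.8122) / (12.2) = -0.7848

(0.2481, -1.0279, 0.9912, -0.7848)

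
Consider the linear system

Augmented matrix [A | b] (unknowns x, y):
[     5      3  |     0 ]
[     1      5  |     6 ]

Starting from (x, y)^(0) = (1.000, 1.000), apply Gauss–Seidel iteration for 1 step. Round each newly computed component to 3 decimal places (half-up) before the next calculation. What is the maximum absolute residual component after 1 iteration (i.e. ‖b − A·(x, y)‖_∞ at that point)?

Iteration 1:
  x = (0 - (3)·1.000) / (5) = -0.600
  y = (6 - (1)·-0.600) / (5) = 1.320
Residual b − A·x = (-0.960, 0.000); ∞-norm = 0.960

0.960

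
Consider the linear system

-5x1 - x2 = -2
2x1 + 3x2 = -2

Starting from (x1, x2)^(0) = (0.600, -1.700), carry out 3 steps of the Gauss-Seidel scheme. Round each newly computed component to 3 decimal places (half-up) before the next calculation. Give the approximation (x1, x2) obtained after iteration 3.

Iteration 1:
  x1 = (-2 - (-1)·-1.700) / (-5) = 0.740
  x2 = (-2 - (2)·0.740) / (3) = -1.160
Iteration 2:
  x1 = (-2 - (-1)·-1.160) / (-5) = 0.632
  x2 = (-2 - (2)·0.632) / (3) = -1.088
Iteration 3:
  x1 = (-2 - (-1)·-1.088) / (-5) = 0.618
  x2 = (-2 - (2)·0.618) / (3) = -1.079

(0.618, -1.079)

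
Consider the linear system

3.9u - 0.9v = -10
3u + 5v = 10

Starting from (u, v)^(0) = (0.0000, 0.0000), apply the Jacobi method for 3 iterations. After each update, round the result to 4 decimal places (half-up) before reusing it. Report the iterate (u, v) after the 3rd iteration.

(-1.7475, 3.2616)

Iteration 1:
  u = (-10 - (-0.9)·0.0000) / (3.9) = -2.5641
  v = (10 - (3)·0.0000) / (5) = 2.0000
Iteration 2:
  u = (-10 - (-0.9)·2.0000) / (3.9) = -2.1026
  v = (10 - (3)·-2.5641) / (5) = 3.5385
Iteration 3:
  u = (-10 - (-0.9)·3.5385) / (3.9) = -1.7475
  v = (10 - (3)·-2.1026) / (5) = 3.2616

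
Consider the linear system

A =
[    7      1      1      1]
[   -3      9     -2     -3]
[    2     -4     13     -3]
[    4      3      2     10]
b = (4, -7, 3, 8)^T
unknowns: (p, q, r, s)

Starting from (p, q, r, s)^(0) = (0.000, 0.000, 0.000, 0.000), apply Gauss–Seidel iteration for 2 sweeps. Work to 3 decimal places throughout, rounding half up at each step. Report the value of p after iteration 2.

Iteration 1:
  p = (4 - (1)·0.000 - (1)·0.000 - (1)·0.000) / (7) = 0.571
  q = (-7 - (-3)·0.571 - (-2)·0.000 - (-3)·0.000) / (9) = -0.587
  r = (3 - (2)·0.571 - (-4)·-0.587 - (-3)·0.000) / (13) = -0.038
  s = (8 - (4)·0.571 - (3)·-0.587 - (2)·-0.038) / (10) = 0.755
Iteration 2:
  p = (4 - (1)·-0.587 - (1)·-0.038 - (1)·0.755) / (7) = 0.553
  q = (-7 - (-3)·0.553 - (-2)·-0.038 - (-3)·0.755) / (9) = -0.350
  r = (3 - (2)·0.553 - (-4)·-0.350 - (-3)·0.755) / (13) = 0.212
  s = (8 - (4)·0.553 - (3)·-0.350 - (2)·0.212) / (10) = 0.641

0.553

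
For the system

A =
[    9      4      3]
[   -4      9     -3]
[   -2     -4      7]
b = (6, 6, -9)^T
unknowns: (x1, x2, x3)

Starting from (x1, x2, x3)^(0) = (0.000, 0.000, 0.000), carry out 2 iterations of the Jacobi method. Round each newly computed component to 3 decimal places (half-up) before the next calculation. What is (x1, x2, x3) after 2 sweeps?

(0.799, 0.534, -0.714)

Iteration 1:
  x1 = (6 - (4)·0.000 - (3)·0.000) / (9) = 0.667
  x2 = (6 - (-4)·0.000 - (-3)·0.000) / (9) = 0.667
  x3 = (-9 - (-2)·0.000 - (-4)·0.000) / (7) = -1.286
Iteration 2:
  x1 = (6 - (4)·0.667 - (3)·-1.286) / (9) = 0.799
  x2 = (6 - (-4)·0.667 - (-3)·-1.286) / (9) = 0.534
  x3 = (-9 - (-2)·0.667 - (-4)·0.667) / (7) = -0.714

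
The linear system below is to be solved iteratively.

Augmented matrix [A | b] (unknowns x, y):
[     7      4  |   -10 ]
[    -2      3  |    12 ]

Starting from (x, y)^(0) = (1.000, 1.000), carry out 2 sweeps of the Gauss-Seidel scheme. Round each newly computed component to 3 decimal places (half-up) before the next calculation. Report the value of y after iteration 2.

2.031

Iteration 1:
  x = (-10 - (4)·1.000) / (7) = -2.000
  y = (12 - (-2)·-2.000) / (3) = 2.667
Iteration 2:
  x = (-10 - (4)·2.667) / (7) = -2.953
  y = (12 - (-2)·-2.953) / (3) = 2.031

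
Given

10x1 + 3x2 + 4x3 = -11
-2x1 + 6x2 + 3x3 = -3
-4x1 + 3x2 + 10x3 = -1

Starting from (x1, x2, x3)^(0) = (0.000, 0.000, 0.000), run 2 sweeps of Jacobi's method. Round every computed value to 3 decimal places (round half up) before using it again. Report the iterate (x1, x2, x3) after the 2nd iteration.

(-0.910, -0.817, -0.390)

Iteration 1:
  x1 = (-11 - (3)·0.000 - (4)·0.000) / (10) = -1.100
  x2 = (-3 - (-2)·0.000 - (3)·0.000) / (6) = -0.500
  x3 = (-1 - (-4)·0.000 - (3)·0.000) / (10) = -0.100
Iteration 2:
  x1 = (-11 - (3)·-0.500 - (4)·-0.100) / (10) = -0.910
  x2 = (-3 - (-2)·-1.100 - (3)·-0.100) / (6) = -0.817
  x3 = (-1 - (-4)·-1.100 - (3)·-0.500) / (10) = -0.390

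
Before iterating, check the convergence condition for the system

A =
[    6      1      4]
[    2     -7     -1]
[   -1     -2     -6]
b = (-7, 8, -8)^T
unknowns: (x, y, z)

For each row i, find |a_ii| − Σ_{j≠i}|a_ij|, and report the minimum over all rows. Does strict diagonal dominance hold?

1

row 1: |6| − (1+4) = 1
row 2: |-7| − (2+1) = 4
row 3: |-6| − (1+2) = 3
minimum over rows = 1 → strictly diagonally dominant (convergence guaranteed)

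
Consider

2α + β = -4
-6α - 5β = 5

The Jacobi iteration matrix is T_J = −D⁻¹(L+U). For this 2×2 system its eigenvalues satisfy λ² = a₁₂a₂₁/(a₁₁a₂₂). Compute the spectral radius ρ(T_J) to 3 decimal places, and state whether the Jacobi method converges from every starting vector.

a₁₂a₂₁/(a₁₁a₂₂) = (1)·(-6) / ((2)·(-5)) = 0.600000
ρ = √|0.600000| = √0.600000 = 0.775
ρ < 1, so Jacobi converges

0.775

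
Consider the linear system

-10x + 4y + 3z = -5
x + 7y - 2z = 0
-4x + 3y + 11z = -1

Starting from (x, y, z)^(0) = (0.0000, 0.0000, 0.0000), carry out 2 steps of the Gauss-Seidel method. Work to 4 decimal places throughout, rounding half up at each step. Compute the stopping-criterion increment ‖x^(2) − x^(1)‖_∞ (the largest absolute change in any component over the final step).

0.0309

Iteration 1:
  x = (-5 - (4)·0.0000 - (3)·0.0000) / (-10) = 0.5000
  y = (0 - (1)·0.5000 - (-2)·0.0000) / (7) = -0.0714
  z = (-1 - (-4)·0.5000 - (3)·-0.0714) / (11) = 0.1104
Iteration 2:
  x = (-5 - (4)·-0.0714 - (3)·0.1104) / (-10) = 0.5046
  y = (0 - (1)·0.5046 - (-2)·0.1104) / (7) = -0.0405
  z = (-1 - (-4)·0.5046 - (3)·-0.0405) / (11) = 0.1036
Change: (0.0046, 0.0309, -0.0068) → max |·| = 0.0309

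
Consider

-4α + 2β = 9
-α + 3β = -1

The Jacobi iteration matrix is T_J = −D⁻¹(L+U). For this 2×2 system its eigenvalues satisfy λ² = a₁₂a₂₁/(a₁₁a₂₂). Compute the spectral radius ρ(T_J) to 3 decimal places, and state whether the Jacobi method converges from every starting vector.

0.408

a₁₂a₂₁/(a₁₁a₂₂) = (2)·(-1) / ((-4)·(3)) = 0.166667
ρ = √|0.166667| = √0.166667 = 0.408
ρ < 1, so Jacobi converges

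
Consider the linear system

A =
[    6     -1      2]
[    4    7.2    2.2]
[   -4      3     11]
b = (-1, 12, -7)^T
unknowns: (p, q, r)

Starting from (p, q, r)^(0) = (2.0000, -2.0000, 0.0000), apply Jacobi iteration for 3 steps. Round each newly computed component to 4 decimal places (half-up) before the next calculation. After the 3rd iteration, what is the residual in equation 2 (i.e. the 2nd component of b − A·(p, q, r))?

-2.3923

Iteration 1:
  p = (-1 - (-1)·-2.0000 - (2)·0.0000) / (6) = -0.5000
  q = (12 - (4)·2.0000 - (2.2)·0.0000) / (7.2) = 0.5556
  r = (-7 - (-4)·2.0000 - (3)·-2.0000) / (11) = 0.6364
Iteration 2:
  p = (-1 - (-1)·0.5556 - (2)·0.6364) / (6) = -0.2862
  q = (12 - (4)·-0.5000 - (2.2)·0.6364) / (7.2) = 1.7500
  r = (-7 - (-4)·-0.5000 - (3)·0.5556) / (11) = -0.9697
Iteration 3:
  p = (-1 - (-1)·1.7500 - (2)·-0.9697) / (6) = 0.4482
  q = (12 - (4)·-0.2862 - (2.2)·-0.9697) / (7.2) = 2.1220
  r = (-7 - (-4)·-0.2862 - (3)·1.7500) / (11) = -1.2177
Residual b − A·x = (0.8682, -2.3923, 1.8215)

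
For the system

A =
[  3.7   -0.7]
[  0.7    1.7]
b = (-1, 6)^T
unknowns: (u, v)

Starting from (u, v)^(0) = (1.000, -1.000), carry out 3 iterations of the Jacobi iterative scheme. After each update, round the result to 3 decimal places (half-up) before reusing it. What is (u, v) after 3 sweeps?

Iteration 1:
  u = (-1 - (-0.7)·-1.000) / (3.7) = -0.459
  v = (6 - (0.7)·1.000) / (1.7) = 3.118
Iteration 2:
  u = (-1 - (-0.7)·3.118) / (3.7) = 0.320
  v = (6 - (0.7)·-0.459) / (1.7) = 3.718
Iteration 3:
  u = (-1 - (-0.7)·3.718) / (3.7) = 0.433
  v = (6 - (0.7)·0.320) / (1.7) = 3.398

(0.433, 3.398)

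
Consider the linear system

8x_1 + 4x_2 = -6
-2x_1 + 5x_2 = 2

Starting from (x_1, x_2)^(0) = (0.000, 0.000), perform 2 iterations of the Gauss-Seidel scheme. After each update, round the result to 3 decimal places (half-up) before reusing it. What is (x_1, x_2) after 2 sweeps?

Iteration 1:
  x_1 = (-6 - (4)·0.000) / (8) = -0.750
  x_2 = (2 - (-2)·-0.750) / (5) = 0.100
Iteration 2:
  x_1 = (-6 - (4)·0.100) / (8) = -0.800
  x_2 = (2 - (-2)·-0.800) / (5) = 0.080

(-0.800, 0.080)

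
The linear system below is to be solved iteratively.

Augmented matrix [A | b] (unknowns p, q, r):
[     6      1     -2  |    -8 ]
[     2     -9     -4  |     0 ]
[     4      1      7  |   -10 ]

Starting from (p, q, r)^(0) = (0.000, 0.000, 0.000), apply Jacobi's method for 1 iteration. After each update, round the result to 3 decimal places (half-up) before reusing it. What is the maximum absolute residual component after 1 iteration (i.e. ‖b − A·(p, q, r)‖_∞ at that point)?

Iteration 1:
  p = (-8 - (1)·0.000 - (-2)·0.000) / (6) = -1.333
  q = (0 - (2)·0.000 - (-4)·0.000) / (-9) = 0.000
  r = (-10 - (4)·0.000 - (1)·0.000) / (7) = -1.429
Residual b − A·x = (-2.860, -3.050, 5.335); ∞-norm = 5.335

5.335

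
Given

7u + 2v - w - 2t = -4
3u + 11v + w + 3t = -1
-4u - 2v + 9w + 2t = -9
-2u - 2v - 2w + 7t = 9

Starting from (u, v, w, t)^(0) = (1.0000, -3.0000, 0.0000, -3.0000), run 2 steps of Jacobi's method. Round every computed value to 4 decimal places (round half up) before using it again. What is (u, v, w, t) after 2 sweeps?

Iteration 1:
  u = (-4 - (2)·-3.0000 - (-1)·0.0000 - (-2)·-3.0000) / (7) = -0.5714
  v = (-1 - (3)·1.0000 - (1)·0.0000 - (3)·-3.0000) / (11) = 0.4545
  w = (-9 - (-4)·1.0000 - (-2)·-3.0000 - (2)·-3.0000) / (9) = -0.5556
  t = (9 - (-2)·1.0000 - (-2)·-3.0000 - (-2)·0.0000) / (7) = 0.7143
Iteration 2:
  u = (-4 - (2)·0.4545 - (-1)·-0.5556 - (-2)·0.7143) / (7) = -0.5766
  v = (-1 - (3)·-0.5714 - (1)·-0.5556 - (3)·0.7143) / (11) = -0.0794
  w = (-9 - (-4)·-0.5714 - (-2)·0.4545 - (2)·0.7143) / (9) = -1.3117
  t = (9 - (-2)·-0.5714 - (-2)·0.4545 - (-2)·-0.5556) / (7) = 1.0936

(-0.5766, -0.0794, -1.3117, 1.0936)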